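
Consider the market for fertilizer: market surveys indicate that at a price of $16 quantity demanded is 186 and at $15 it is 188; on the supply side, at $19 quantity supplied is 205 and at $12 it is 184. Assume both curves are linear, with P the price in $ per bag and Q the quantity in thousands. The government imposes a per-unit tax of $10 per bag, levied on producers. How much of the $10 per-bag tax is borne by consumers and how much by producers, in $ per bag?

Demand slope: (188 − 186)/(15 − 16) = -2, so Qd = 218 − 2P.
Supply slope: (184 − 205)/(12 − 19) = 3, so Qs = 3P + 148.
Before the tax: set 218 − 2P = 3P + 148 → P* = $14, Q* = 190.
With the tax collected from producers, supply shifts: Qs = 3(P − 10) + 148.
Solving gives Q = 178 with consumers paying $20 and producers receiving $10 (the $10 wedge).
Burden on consumers: $6; on producers: $4. (They sum to $10.)
The less price-elastic side of the market bears the larger share of a per-unit tax.

Consumers bear $6 per bag; producers bear $4 per bag.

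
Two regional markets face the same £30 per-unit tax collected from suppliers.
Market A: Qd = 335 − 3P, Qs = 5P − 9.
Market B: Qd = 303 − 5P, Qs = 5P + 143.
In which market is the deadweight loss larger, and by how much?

Market B, by £281.25.

Market A: pre-tax P* = £43, Q* = 206; post-tax Q = 149.75; deadweight loss = £843.75.
Market B: pre-tax P* = £16, Q* = 223; post-tax Q = 148; deadweight loss = £1125.
Difference: £843.75 vs £1125 → market B is larger by £281.25.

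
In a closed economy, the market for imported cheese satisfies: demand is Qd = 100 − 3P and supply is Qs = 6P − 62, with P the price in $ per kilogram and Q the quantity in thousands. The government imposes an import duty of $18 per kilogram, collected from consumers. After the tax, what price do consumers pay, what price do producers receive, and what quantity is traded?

Consumers pay $30; producers receive $12; quantity = 10.

Without the tax, 100 − 3P = 6P − 62 gives 9P = 162, so P* = $18 and Q* = 46.
With the tax collected from consumers, demand (in seller-price terms) shifts: Qd = 100 − 3(P + 18).
Solving gives Q = 10 with consumers paying $30 and producers receiving $12 (the $18 wedge).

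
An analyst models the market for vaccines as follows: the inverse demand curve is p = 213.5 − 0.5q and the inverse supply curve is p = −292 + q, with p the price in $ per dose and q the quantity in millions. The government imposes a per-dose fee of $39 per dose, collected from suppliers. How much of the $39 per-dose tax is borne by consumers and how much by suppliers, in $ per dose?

Inverting to q(p) form: qd = 427 − 2p; qs = p + 292.
Without the tax, 427 − 2p = p + 292 gives 3p = 135, so p* = $45 and q* = 337.
With the tax collected from suppliers, supply shifts: qs = (p − 39) + 292.
New equilibrium: consumers pay $58, suppliers receive $19, q = 311. (Wedge: pb − ps = 39.)
Burden on consumers: $13; on suppliers: $26. (They sum to $39.)
The less price-elastic side of the market bears the larger share of a per-unit tax.

Consumers bear $13 per dose; suppliers bear $26 per dose.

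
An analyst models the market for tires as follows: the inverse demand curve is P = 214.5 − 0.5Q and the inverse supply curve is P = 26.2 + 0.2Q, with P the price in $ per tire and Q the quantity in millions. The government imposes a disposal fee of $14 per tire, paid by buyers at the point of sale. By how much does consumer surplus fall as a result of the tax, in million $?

Rewrite in direct form: Qd = 429 − 2P and Qs = 5P − 131.
Without the tax, 429 − 2P = 5P − 131 gives 7P = 560, so P* = $80 and Q* = 269.
With the tax collected from buyers, demand (in seller-price terms) shifts: Qd = 429 − 2(P + 14).
Solving gives Q = 249 with buyers paying $90 and sellers receiving $76 (the $14 wedge).
ΔCS is the trapezoid between Q = 249 and Q = 269 of height $10: ½ · (269 + 249) · 10 = $2590.

Consumer surplus falls by $2590 million.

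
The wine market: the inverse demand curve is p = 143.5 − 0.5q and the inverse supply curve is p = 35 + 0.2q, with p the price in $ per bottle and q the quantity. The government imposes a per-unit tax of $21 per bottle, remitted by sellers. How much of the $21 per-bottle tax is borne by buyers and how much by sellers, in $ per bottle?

Buyers bear $15 per bottle; sellers bear $6 per bottle.

Rewrite in direct form: qd = 287 − 2p and qs = 5p − 175.
Without the tax, 287 − 2p = 5p − 175 gives 7p = 462, so p* = $66 and q* = 155.
With the tax collected from sellers, supply shifts: qs = 5(p − 21) − 175.
Solving gives q = 125 with buyers paying $81 and sellers receiving $60 (the $21 wedge).
Burden on buyers: $15; on sellers: $6. (They sum to $21.)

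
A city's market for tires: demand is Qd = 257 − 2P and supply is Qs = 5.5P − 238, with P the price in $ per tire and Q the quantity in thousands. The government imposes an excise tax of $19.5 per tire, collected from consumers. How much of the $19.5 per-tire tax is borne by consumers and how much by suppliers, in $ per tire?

Without the tax, 257 − 2P = 5.5P − 238 gives 7.5P = 495, so P* = $66 and Q* = 125.
With the tax collected from consumers, demand (in seller-price terms) shifts: Qd = 257 − 2(P + 19.5).
Solving gives Q = 96.4 with consumers paying $80.3 and suppliers receiving $60.8 (the $19.5 wedge).
Burden on consumers: $14.3; on suppliers: $5.2. (They sum to $19.5.)
The less price-elastic side of the market bears the larger share of a per-unit tax.

Consumers bear $14.3 per tire; suppliers bear $5.2 per tire.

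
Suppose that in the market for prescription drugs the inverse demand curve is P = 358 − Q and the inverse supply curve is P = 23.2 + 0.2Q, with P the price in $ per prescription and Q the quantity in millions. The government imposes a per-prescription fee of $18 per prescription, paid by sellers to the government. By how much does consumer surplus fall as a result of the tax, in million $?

Rewrite in direct form: Qd = 358 − P and Qs = 5P − 116.
Before the tax: set 358 − P = 5P − 116 → P* = $79, Q* = 279.
With the tax collected from sellers, supply shifts: Qs = 5(P − 18) − 116.
Solving gives Q = 264 with buyers paying $94 and sellers receiving $76 (the $18 wedge).
ΔCS is the trapezoid between Q = 264 and Q = 279 of height $15: ½ · (279 + 264) · 15 = $4072.5.

Consumer surplus falls by $4072.5 million.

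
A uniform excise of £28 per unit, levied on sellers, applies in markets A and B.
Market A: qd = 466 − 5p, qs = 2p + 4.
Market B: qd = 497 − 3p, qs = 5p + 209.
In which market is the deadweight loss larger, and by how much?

Market B, by £175.

Market A: pre-tax p* = £66, q* = 136; post-tax q = 96; deadweight loss = £560.
Market B: pre-tax p* = £36, q* = 389; post-tax q = 336.5; deadweight loss = £735.
Difference: £560 vs £735 → market B is larger by £175.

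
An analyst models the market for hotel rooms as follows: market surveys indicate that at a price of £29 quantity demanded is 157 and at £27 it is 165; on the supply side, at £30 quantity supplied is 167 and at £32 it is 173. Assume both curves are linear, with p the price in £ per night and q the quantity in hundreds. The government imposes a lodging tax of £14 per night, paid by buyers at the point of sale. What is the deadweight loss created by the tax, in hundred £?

Demand slope: (165 − 157)/(27 − 29) = -4, so qd = 273 − 4p.
Supply slope: (173 − 167)/(32 − 30) = 3, so qs = 3p + 77.
Without the tax, 273 − 4p = 3p + 77 gives 7p = 196, so p* = £28 and q* = 161.
With the tax collected from buyers, demand (in seller-price terms) shifts: qd = 273 − 4(p + 14).
Solving gives q = 137 with buyers paying £34 and sellers receiving £20 (the £14 wedge).
Quantity falls by |ΔQ| = |161 − 137| = 24.
DWL = ½ · t · |ΔQ| = ½ · 14 · 24 = £168.

Deadweight loss = £168 hundred.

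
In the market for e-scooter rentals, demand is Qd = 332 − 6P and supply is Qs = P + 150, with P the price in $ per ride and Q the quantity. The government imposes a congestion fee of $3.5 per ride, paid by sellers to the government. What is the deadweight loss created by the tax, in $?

Deadweight loss = $5.25.

Before the tax: set 332 − 6P = P + 150 → P* = $26, Q* = 176.
With the tax collected from sellers, supply shifts: Qs = (P − 3.5) + 150.
New equilibrium: consumers pay $26.5, sellers receive $23, Q = 173. (Wedge: Pb − Ps = 3.5.)
Quantity falls by |ΔQ| = |176 − 173| = 3.
DWL = ½ · t · |ΔQ| = ½ · 3.5 · 3 = $5.25.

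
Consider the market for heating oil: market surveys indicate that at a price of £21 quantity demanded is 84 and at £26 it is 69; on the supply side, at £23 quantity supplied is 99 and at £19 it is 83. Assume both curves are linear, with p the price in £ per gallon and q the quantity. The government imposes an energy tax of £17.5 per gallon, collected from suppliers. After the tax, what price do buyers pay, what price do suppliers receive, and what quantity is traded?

Demand slope: (69 − 84)/(26 − 21) = -3, so qd = 147 − 3p.
Supply slope: (83 − 99)/(19 − 23) = 4, so qs = 4p + 7.
Without the tax, 147 − 3p = 4p + 7 gives 7p = 140, so p* = £20 and q* = 87.
With the tax collected from suppliers, supply shifts: qs = 4(p − 17.5) + 7.
Solving gives q = 57 with buyers paying £30 and suppliers receiving £12.5 (the £17.5 wedge).

Buyers pay £30; suppliers receive £12.5; quantity = 57.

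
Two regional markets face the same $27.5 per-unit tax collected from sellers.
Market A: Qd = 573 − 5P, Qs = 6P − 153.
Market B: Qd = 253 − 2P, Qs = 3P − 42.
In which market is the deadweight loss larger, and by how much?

Market A: pre-tax P* = $66, Q* = 243; post-tax Q = 168; deadweight loss = $1031.25.
Market B: pre-tax P* = $59, Q* = 135; post-tax Q = 102; deadweight loss = $453.75.
Difference: $1031.25 vs $453.75 → market A is larger by $577.5.

Market A, by $577.5.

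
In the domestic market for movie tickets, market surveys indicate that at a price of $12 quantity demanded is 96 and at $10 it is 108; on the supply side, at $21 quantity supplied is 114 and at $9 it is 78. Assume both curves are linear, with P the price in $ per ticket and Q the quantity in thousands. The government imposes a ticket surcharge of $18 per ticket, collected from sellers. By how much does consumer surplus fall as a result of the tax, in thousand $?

Consumer surplus falls by $432 thousand.

Demand slope: (108 − 96)/(10 − 12) = -6, so Qd = 168 − 6P.
Supply slope: (78 − 114)/(9 − 21) = 3, so Qs = 3P + 51.
Before the tax: set 168 − 6P = 3P + 51 → P* = $13, Q* = 90.
With the tax collected from sellers, supply shifts: Qs = 3(P − 18) + 51.
Solving gives Q = 54 with buyers paying $19 and sellers receiving $1 (the $18 wedge).
ΔCS is the trapezoid between Q = 54 and Q = 90 of height $6: ½ · (90 + 54) · 6 = $432.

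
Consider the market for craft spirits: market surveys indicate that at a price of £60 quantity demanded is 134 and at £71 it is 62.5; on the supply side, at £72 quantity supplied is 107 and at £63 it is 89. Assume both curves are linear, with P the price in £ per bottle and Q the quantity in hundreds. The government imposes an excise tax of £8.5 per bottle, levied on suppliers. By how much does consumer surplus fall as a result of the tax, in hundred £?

Demand slope: (62.5 − 134)/(71 − 60) = -6.5, so Qd = 524 − 6.5P.
Supply slope: (89 − 107)/(63 − 72) = 2, so Qs = 2P − 37.
Without the tax, 524 − 6.5P = 2P − 37 gives 8.5P = 561, so P* = £66 and Q* = 95.
With the tax collected from suppliers, supply shifts: Qs = 2(P − 8.5) − 37.
New equilibrium: consumers pay £68, suppliers receive £59.5, Q = 82. (Wedge: Pb − Ps = 8.5.)
ΔCS is the trapezoid between Q = 82 and Q = 95 of height £2: ½ · (95 + 82) · 2 = £177.

Consumer surplus falls by £177 hundred.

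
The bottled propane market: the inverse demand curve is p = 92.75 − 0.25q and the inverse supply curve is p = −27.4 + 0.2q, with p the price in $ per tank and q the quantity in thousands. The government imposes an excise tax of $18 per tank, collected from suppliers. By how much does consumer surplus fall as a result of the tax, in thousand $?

Inverting to q(p) form: qd = 371 − 4p; qs = 5p + 137.
Without the tax, 371 − 4p = 5p + 137 gives 9p = 234, so p* = $26 and q* = 267.
With the tax collected from suppliers, supply shifts: qs = 5(p − 18) + 137.
Solving gives q = 227 with buyers paying $36 and suppliers receiving $18 (the $18 wedge).
ΔCS is the trapezoid between Q = 227 and Q = 267 of height $10: ½ · (267 + 227) · 10 = $2470.

Consumer surplus falls by $2470 thousand.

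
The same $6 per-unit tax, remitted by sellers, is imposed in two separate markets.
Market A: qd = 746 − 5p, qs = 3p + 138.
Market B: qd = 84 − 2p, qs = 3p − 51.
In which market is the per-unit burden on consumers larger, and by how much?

Market A: pre-tax p* = $76, q* = 366; post-tax q = 354.75; per-unit burden on consumers = $2.25.
Market B: pre-tax p* = $27, q* = 30; post-tax q = 22.8; per-unit burden on consumers = $3.6.
Difference: $2.25 vs $3.6 → market B is larger by $1.35.

Market B, by $1.35.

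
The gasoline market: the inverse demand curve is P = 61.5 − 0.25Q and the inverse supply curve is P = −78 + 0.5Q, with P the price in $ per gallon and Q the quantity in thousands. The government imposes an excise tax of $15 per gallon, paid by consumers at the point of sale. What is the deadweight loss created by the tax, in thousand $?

Deadweight loss = $150 thousand.

Rewrite in direct form: Qd = 246 − 4P and Qs = 2P + 156.
Without the tax, 246 − 4P = 2P + 156 gives 6P = 90, so P* = $15 and Q* = 186.
With the tax collected from consumers, demand (in seller-price terms) shifts: Qd = 246 − 4(P + 15).
New equilibrium: consumers pay $20, suppliers receive $5, Q = 166. (Wedge: Pb − Ps = 15.)
Quantity falls by |ΔQ| = |186 − 166| = 20.
DWL = ½ · t · |ΔQ| = ½ · 15 · 20 = $150.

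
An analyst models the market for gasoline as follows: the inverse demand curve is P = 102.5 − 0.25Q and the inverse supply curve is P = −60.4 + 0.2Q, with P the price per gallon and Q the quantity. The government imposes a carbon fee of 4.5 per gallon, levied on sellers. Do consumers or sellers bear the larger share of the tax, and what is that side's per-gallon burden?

Consumers bear the larger share: 2.5 per gallon.

Rewrite in direct form: Qd = 410 − 4P and Qs = 5P + 302.
Before the tax: set 410 − 4P = 5P + 302 → P* = 12, Q* = 362.
With the tax collected from sellers, supply shifts: Qs = 5(P − 4.5) + 302.
New equilibrium: consumers pay 14.5, sellers receive 10, Q = 352. (Wedge: Pb − Ps = 4.5.)
Per-gallon burden: consumers 2.5, sellers 2.
Consumers take the larger share because demand is less price-elastic here (demand slope 4 vs supply slope 5).
The less price-elastic side of the market bears the larger share of a per-unit tax.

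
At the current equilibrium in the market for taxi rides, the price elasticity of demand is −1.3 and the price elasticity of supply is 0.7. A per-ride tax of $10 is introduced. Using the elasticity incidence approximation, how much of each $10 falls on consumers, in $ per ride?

Incidence ratio: consumers' share ≈ εs / (εs + |εd|) = 0.7 / (0.7 + 1.3) = 0.35.
So consumers bear ≈ 0.35 × $10 = $3.5; sellers bear $6.5.

Consumers bear ≈ $3.5 per ride.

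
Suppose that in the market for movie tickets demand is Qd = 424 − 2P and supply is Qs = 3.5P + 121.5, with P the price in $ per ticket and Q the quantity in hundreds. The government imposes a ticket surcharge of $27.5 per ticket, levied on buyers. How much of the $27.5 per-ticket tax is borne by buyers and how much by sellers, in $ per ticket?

Buyers bear $17.5 per ticket; sellers bear $10 per ticket.

Before the tax: set 424 − 2P = 3.5P + 121.5 → P* = $55, Q* = 314.
With the tax collected from buyers, demand (in seller-price terms) shifts: Qd = 424 − 2(P + 27.5).
New equilibrium: buyers pay $72.5, sellers receive $45, Q = 279. (Wedge: Pb − Ps = 27.5.)
Burden on buyers: $17.5; on sellers: $10. (They sum to $27.5.)
The less price-elastic side of the market bears the larger share of a per-unit tax.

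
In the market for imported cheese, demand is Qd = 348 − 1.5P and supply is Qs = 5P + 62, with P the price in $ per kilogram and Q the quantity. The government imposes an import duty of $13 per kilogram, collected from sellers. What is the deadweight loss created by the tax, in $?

Before the tax: set 348 − 1.5P = 5P + 62 → P* = $44, Q* = 282.
With the tax collected from sellers, supply shifts: Qs = 5(P − 13) + 62.
Solving gives Q = 267 with consumers paying $54 and sellers receiving $41 (the $13 wedge).
Quantity falls by |ΔQ| = |282 − 267| = 15.
DWL = ½ · t · |ΔQ| = ½ · 13 · 15 = $97.5.

Deadweight loss = $97.5.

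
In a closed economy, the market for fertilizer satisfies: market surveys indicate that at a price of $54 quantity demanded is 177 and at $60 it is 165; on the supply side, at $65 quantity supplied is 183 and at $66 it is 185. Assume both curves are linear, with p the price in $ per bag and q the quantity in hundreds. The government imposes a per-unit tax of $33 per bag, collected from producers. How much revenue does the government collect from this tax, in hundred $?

Demand slope: (165 − 177)/(60 − 54) = -2, so qd = 285 − 2p.
Supply slope: (185 − 183)/(66 − 65) = 2, so qs = 2p + 53.
Before the tax: set 285 − 2p = 2p + 53 → p* = $58, q* = 169.
With the tax collected from producers, supply shifts: qs = 2(p − 33) + 53.
Solving gives q = 136 with consumers paying $74.5 and producers receiving $41.5 (the $33 wedge).
Revenue = t · Q = 33 · 136 = $4488.

Tax revenue = $4488 hundred.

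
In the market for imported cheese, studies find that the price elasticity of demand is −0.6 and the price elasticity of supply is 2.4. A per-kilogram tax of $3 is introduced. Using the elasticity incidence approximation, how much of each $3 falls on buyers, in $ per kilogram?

Incidence ratio: buyers' share ≈ εs / (εs + |εd|) = 2.4 / (2.4 + 0.6) = 0.8.
So buyers bear ≈ 0.8 × $3 = $2.4; sellers bear $0.6.

Buyers bear ≈ $2.4 per kilogram.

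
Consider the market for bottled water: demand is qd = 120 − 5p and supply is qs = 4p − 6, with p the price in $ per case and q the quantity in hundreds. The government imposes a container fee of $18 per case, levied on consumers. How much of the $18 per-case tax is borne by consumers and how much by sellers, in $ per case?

Consumers bear $8 per case; sellers bear $10 per case.

Before the tax: set 120 − 5p = 4p − 6 → p* = $14, q* = 50.
With the tax collected from consumers, demand (in seller-price terms) shifts: qd = 120 − 5(p + 18).
Solving gives q = 10 with consumers paying $22 and sellers receiving $4 (the $18 wedge).
Burden on consumers: $8; on sellers: $10. (They sum to $18.)
The less price-elastic side of the market bears the larger share of a per-unit tax.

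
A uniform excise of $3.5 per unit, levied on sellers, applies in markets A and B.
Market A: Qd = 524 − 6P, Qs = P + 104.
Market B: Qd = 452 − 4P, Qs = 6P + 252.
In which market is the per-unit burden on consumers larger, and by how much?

Market B, by $1.6.

Market A: pre-tax P* = $60, Q* = 164; post-tax Q = 161; per-unit burden on consumers = $0.5.
Market B: pre-tax P* = $20, Q* = 372; post-tax Q = 363.6; per-unit burden on consumers = $2.1.
Difference: $0.5 vs $2.1 → market B is larger by $1.6.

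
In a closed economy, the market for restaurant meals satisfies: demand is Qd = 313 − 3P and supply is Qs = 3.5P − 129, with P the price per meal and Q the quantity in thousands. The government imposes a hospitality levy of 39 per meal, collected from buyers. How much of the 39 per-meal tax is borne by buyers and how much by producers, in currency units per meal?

Buyers bear 21 per meal; producers bear 18 per meal.

Without the tax, 313 − 3P = 3.5P − 129 gives 6.5P = 442, so P* = 68 and Q* = 109.
With the tax collected from buyers, demand (in seller-price terms) shifts: Qd = 313 − 3(P + 39).
Solving gives Q = 46 with buyers paying 89 and producers receiving 50 (the 39 wedge).
Burden on buyers: 21; on producers: 18. (They sum to 39.)
The less price-elastic side of the market bears the larger share of a per-unit tax.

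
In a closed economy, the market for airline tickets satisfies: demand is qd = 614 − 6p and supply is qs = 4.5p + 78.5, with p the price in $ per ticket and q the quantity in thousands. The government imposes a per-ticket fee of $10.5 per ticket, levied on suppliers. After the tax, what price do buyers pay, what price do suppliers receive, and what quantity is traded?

Without the tax, 614 − 6p = 4.5p + 78.5 gives 10.5p = 535.5, so p* = $51 and q* = 308.
With the tax collected from suppliers, supply shifts: qs = 4.5(p − 10.5) + 78.5.
Solving gives q = 281 with buyers paying $55.5 and suppliers receiving $45 (the $10.5 wedge).
The less price-elastic side of the market bears the larger share of a per-unit tax.

Buyers pay $55.5; suppliers receive $45; quantity = 281.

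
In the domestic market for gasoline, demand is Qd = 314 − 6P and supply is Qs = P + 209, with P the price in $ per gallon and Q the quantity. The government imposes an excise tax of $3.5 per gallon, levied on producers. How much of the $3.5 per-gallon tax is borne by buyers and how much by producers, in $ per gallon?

Before the tax: set 314 − 6P = P + 209 → P* = $15, Q* = 224.
With the tax collected from producers, supply shifts: Qs = (P − 3.5) + 209.
Solving gives Q = 221 with buyers paying $15.5 and producers receiving $12 (the $3.5 wedge).
Burden on buyers: $0.5; on producers: $3. (They sum to $3.5.)

Buyers bear $0.5 per gallon; producers bear $3 per gallon.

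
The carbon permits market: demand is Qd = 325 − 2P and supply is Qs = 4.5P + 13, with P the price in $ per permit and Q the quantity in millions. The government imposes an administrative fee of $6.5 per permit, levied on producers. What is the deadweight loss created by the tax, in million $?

Deadweight loss = $29.25 million.

Without the tax, 325 − 2P = 4.5P + 13 gives 6.5P = 312, so P* = $48 and Q* = 229.
With the tax collected from producers, supply shifts: Qs = 4.5(P − 6.5) + 13.
Solving gives Q = 220 with buyers paying $52.5 and producers receiving $46 (the $6.5 wedge).
Quantity falls by |ΔQ| = |229 − 220| = 9.
DWL = ½ · t · |ΔQ| = ½ · 6.5 · 9 = $29.25.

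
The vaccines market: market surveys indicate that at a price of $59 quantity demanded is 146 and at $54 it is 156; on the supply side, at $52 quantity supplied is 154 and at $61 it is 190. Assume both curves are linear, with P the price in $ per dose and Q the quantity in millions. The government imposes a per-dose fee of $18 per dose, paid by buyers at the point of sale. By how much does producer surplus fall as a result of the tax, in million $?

Producer surplus falls by $876 million.

Demand slope: (156 − 146)/(54 − 59) = -2, so Qd = 264 − 2P.
Supply slope: (190 − 154)/(61 − 52) = 4, so Qs = 4P − 54.
Without the tax, 264 − 2P = 4P − 54 gives 6P = 318, so P* = $53 and Q* = 158.
With the tax collected from buyers, demand (in seller-price terms) shifts: Qd = 264 − 2(P + 18).
New equilibrium: buyers pay $65, suppliers receive $47, Q = 134. (Wedge: Pb − Ps = 18.)
ΔPS is the trapezoid between Q = 134 and Q = 158 of height $6: ½ · (158 + 134) · 6 = $876.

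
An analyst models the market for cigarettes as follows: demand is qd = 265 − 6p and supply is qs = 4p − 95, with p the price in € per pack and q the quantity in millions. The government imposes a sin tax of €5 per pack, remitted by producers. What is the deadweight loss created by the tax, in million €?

Without the tax, 265 − 6p = 4p − 95 gives 10p = 360, so p* = €36 and q* = 49.
With the tax collected from producers, supply shifts: qs = 4(p − 5) − 95.
New equilibrium: consumers pay €38, producers receive €33, q = 37. (Wedge: pb − ps = 5.)
Quantity falls by |ΔQ| = |49 − 37| = 12.
DWL = ½ · t · |ΔQ| = ½ · 5 · 12 = €30.

Deadweight loss = €30 million.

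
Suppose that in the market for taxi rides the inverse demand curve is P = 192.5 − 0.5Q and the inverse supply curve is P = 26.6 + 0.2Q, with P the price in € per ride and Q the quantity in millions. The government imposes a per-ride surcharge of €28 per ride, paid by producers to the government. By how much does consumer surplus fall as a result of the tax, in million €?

Inverting to Q(P) form: Qd = 385 − 2P; Qs = 5P − 133.
Before the tax: set 385 − 2P = 5P − 133 → P* = €74, Q* = 237.
With the tax collected from producers, supply shifts: Qs = 5(P − 28) − 133.
Solving gives Q = 197 with buyers paying €94 and producers receiving €66 (the €28 wedge).
ΔCS is the trapezoid between Q = 197 and Q = 237 of height €20: ½ · (237 + 197) · 20 = €4340.

Consumer surplus falls by €4340 million.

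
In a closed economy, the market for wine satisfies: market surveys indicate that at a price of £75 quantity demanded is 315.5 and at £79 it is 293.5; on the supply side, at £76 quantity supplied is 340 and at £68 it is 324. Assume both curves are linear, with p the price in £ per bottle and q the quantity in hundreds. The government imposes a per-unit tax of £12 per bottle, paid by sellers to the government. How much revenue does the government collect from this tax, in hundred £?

Tax revenue = £3772.8 hundred.

Demand slope: (293.5 − 315.5)/(79 − 75) = -5.5, so qd = 728 − 5.5p.
Supply slope: (324 − 340)/(68 − 76) = 2, so qs = 2p + 188.
Without the tax, 728 − 5.5p = 2p + 188 gives 7.5p = 540, so p* = £72 and q* = 332.
With the tax collected from sellers, supply shifts: qs = 2(p − 12) + 188.
Solving gives q = 314.4 with buyers paying £75.2 and sellers receiving £63.2 (the £12 wedge).
Revenue = t · Q = 12 · 314.4 = £3772.8.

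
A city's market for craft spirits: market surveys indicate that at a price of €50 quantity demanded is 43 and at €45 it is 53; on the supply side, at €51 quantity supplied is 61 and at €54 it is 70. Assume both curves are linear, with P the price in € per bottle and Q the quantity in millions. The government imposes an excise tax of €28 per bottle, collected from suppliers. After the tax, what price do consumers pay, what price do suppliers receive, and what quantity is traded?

Consumers pay €63.8; suppliers receive €35.8; quantity = 15.4.

Demand slope: (53 − 43)/(45 − 50) = -2, so Qd = 143 − 2P.
Supply slope: (70 − 61)/(54 − 51) = 3, so Qs = 3P − 92.
Before the tax: set 143 − 2P = 3P − 92 → P* = €47, Q* = 49.
With the tax collected from suppliers, supply shifts: Qs = 3(P − 28) − 92.
New equilibrium: consumers pay €63.8, suppliers receive €35.8, Q = 15.4. (Wedge: Pb − Ps = 28.)
The less price-elastic side of the market bears the larger share of a per-unit tax.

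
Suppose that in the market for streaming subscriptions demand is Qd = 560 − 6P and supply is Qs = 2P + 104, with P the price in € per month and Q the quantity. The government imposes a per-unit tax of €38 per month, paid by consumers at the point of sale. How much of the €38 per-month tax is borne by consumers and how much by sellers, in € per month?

Without the tax, 560 − 6P = 2P + 104 gives 8P = 456, so P* = €57 and Q* = 218.
With the tax collected from consumers, demand (in seller-price terms) shifts: Qd = 560 − 6(P + 38).
New equilibrium: consumers pay €66.5, sellers receive €28.5, Q = 161. (Wedge: Pb − Ps = 38.)
Burden on consumers: €9.5; on sellers: €28.5. (They sum to €38.)
The less price-elastic side of the market bears the larger share of a per-unit tax.

Consumers bear €9.5 per month; sellers bear €28.5 per month.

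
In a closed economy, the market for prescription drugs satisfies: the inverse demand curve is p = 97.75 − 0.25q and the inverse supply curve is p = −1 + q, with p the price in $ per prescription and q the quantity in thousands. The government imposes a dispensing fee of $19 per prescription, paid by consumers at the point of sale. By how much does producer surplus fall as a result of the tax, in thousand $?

Producer surplus falls by $1085.28 thousand.

Inverting to q(p) form: qd = 391 − 4p; qs = p + 1.
Before the tax: set 391 − 4p = p + 1 → p* = $78, q* = 79.
With the tax collected from consumers, demand (in seller-price terms) shifts: qd = 391 − 4(p + 19).
Solving gives q = 63.8 with consumers paying $81.8 and producers receiving $62.8 (the $19 wedge).
ΔPS is the trapezoid between Q = 63.8 and Q = 79 of height $15.2: ½ · (79 + 63.8) · 15.2 = $1085.28.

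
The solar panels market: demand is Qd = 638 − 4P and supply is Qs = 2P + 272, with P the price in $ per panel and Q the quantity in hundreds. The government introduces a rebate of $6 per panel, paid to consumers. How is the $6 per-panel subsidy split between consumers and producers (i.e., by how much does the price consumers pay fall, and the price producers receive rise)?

Before the subsidy: set 638 − 4P = 2P + 272 → P* = $61, Q* = 394.
With a per-unit subsidy paid to consumers, each effectively pays P − 6, so demand becomes Qd = 638 − 4(P − 6).
Solving gives Q = 402 with consumers paying $59 and producers receiving $65 (the $6 wedge).
Gain to consumers: $2; to producers: $4. (They sum to $6.)

Consumers gain $2 per panel; producers gain $4 per panel.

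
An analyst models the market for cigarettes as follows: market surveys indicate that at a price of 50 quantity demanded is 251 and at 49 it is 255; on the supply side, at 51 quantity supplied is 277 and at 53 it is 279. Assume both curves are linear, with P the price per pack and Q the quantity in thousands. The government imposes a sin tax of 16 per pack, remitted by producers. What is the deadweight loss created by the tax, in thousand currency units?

Demand slope: (255 − 251)/(49 − 50) = -4, so Qd = 451 − 4P.
Supply slope: (279 − 277)/(53 − 51) = 1, so Qs = P + 226.
Before the tax: set 451 − 4P = P + 226 → P* = 45, Q* = 271.
With the tax collected from producers, supply shifts: Qs = (P − 16) + 226.
New equilibrium: consumers pay 48.2, producers receive 32.2, Q = 258.2. (Wedge: Pb − Ps = 16.)
Quantity falls by |ΔQ| = |271 − 258.2| = 12.8.
DWL = ½ · t · |ΔQ| = ½ · 16 · 12.8 = 102.4.

Deadweight loss = 102.4 thousand.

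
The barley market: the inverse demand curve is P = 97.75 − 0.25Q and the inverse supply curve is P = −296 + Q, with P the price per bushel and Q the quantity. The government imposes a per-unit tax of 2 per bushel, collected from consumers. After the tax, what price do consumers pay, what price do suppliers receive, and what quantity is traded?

Consumers pay 19.4; suppliers receive 17.4; quantity = 313.4.

Rewrite in direct form: Qd = 391 − 4P and Qs = P + 296.
Without the tax, 391 − 4P = P + 296 gives 5P = 95, so P* = 19 and Q* = 315.
With the tax collected from consumers, demand (in seller-price terms) shifts: Qd = 391 − 4(P + 2).
Solving gives Q = 313.4 with consumers paying 19.4 and suppliers receiving 17.4 (the 2 wedge).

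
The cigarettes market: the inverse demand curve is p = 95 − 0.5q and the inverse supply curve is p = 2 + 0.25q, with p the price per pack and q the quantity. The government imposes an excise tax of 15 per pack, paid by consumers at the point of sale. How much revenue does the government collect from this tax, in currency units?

Rewrite in direct form: qd = 190 − 2p and qs = 4p − 8.
Before the tax: set 190 − 2p = 4p − 8 → p* = 33, q* = 124.
With the tax collected from consumers, demand (in seller-price terms) shifts: qd = 190 − 2(p + 15).
Solving gives q = 104 with consumers paying 43 and producers receiving 28 (the 15 wedge).
Revenue = t · Q = 15 · 104 = 1560.

Tax revenue = 1560.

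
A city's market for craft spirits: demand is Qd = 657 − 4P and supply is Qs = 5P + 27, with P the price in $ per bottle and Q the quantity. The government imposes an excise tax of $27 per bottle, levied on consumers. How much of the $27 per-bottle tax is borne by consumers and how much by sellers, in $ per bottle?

Consumers bear $15 per bottle; sellers bear $12 per bottle.

Before the tax: set 657 − 4P = 5P + 27 → P* = $70, Q* = 377.
With the tax collected from consumers, demand (in seller-price terms) shifts: Qd = 657 − 4(P + 27).
Solving gives Q = 317 with consumers paying $85 and sellers receiving $58 (the $27 wedge).
Burden on consumers: $15; on sellers: $12. (They sum to $27.)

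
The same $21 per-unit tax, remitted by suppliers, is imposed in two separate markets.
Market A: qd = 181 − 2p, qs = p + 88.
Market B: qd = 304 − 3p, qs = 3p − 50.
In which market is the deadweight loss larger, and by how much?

Market B, by $183.75.

Market A: pre-tax p* = $31, q* = 119; post-tax q = 105; deadweight loss = $147.
Market B: pre-tax p* = $59, q* = 127; post-tax q = 95.5; deadweight loss = $330.75.
Difference: $147 vs $330.75 → market B is larger by $183.75.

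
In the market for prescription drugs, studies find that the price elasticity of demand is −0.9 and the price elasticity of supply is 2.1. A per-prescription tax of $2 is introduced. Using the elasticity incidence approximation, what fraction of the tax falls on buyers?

Incidence ratio: buyers' share ≈ εs / (εs + |εd|) = 2.1 / (2.1 + 0.9) = 0.7.
Supply is the more elastic side, so buyers bear the larger share.

Buyers' share ≈ 0.7.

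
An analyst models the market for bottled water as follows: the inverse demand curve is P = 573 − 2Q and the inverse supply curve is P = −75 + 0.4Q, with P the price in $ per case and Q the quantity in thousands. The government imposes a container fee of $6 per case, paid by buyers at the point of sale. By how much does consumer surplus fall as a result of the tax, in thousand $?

Consumer surplus falls by $1343.75 thousand.

Rewrite in direct form: Qd = 286.5 − 0.5P and Qs = 2.5P + 187.5.
Before the tax: set 286.5 − 0.5P = 2.5P + 187.5 → P* = $33, Q* = 270.
With the tax collected from buyers, demand (in seller-price terms) shifts: Qd = 286.5 − 0.5(P + 6).
New equilibrium: buyers pay $38, producers receive $32, Q = 267.5. (Wedge: Pb − Ps = 6.)
ΔCS is the trapezoid between Q = 267.5 and Q = 270 of height $5: ½ · (270 + 267.5) · 5 = $1343.75.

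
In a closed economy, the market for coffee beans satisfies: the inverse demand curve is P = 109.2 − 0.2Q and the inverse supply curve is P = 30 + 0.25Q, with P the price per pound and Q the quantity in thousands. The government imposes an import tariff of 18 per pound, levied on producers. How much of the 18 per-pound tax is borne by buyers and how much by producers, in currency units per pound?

Inverting to Q(P) form: Qd = 546 − 5P; Qs = 4P − 120.
Without the tax, 546 − 5P = 4P − 120 gives 9P = 666, so P* = 74 and Q* = 176.
With the tax collected from producers, supply shifts: Qs = 4(P − 18) − 120.
Solving gives Q = 136 with buyers paying 82 and producers receiving 64 (the 18 wedge).
Burden on buyers: 8; on producers: 10. (They sum to 18.)

Buyers bear 8 per pound; producers bear 10 per pound.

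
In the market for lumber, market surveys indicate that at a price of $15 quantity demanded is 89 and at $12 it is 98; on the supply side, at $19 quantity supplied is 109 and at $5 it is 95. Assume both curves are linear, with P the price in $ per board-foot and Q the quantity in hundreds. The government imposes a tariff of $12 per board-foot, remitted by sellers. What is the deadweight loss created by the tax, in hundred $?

Deadweight loss = $54 hundred.

Demand slope: (98 − 89)/(12 − 15) = -3, so Qd = 134 − 3P.
Supply slope: (95 − 109)/(5 − 19) = 1, so Qs = P + 90.
Before the tax: set 134 − 3P = P + 90 → P* = $11, Q* = 101.
With the tax collected from sellers, supply shifts: Qs = (P − 12) + 90.
New equilibrium: consumers pay $14, sellers receive $2, Q = 92. (Wedge: Pb − Ps = 12.)
Quantity falls by |ΔQ| = |101 − 92| = 9.
DWL = ½ · t · |ΔQ| = ½ · 12 · 9 = $54.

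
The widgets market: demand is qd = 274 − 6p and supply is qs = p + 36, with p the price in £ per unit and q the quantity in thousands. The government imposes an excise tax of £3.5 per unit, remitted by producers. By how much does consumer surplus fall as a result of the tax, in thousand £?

Consumer surplus falls by £34.25 thousand.

Without the tax, 274 − 6p = p + 36 gives 7p = 238, so p* = £34 and q* = 70.
With the tax collected from producers, supply shifts: qs = (p − 3.5) + 36.
New equilibrium: consumers pay £34.5, producers receive £31, q = 67. (Wedge: pb − ps = 3.5.)
ΔCS is the trapezoid between Q = 67 and Q = 70 of height £0.5: ½ · (70 + 67) · 0.5 = £34.25.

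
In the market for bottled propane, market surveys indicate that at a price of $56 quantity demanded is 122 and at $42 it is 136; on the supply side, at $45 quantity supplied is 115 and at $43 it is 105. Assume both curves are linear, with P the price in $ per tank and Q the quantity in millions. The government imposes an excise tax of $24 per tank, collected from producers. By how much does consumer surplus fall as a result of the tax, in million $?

Demand slope: (136 − 122)/(42 − 56) = -1, so Qd = 178 − P.
Supply slope: (105 − 115)/(43 − 45) = 5, so Qs = 5P − 110.
Without the tax, 178 − P = 5P − 110 gives 6P = 288, so P* = $48 and Q* = 130.
With the tax collected from producers, supply shifts: Qs = 5(P − 24) − 110.
Solving gives Q = 110 with consumers paying $68 and producers receiving $44 (the $24 wedge).
ΔCS is the trapezoid between Q = 110 and Q = 130 of height $20: ½ · (130 + 110) · 20 = $2400.

Consumer surplus falls by $2400 million.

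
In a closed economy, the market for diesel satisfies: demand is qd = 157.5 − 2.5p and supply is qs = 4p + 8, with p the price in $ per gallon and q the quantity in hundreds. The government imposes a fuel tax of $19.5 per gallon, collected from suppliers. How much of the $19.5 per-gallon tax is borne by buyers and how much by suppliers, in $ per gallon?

Buyers bear $12 per gallon; suppliers bear $7.5 per gallon.

Without the tax, 157.5 − 2.5p = 4p + 8 gives 6.5p = 149.5, so p* = $23 and q* = 100.
With the tax collected from suppliers, supply shifts: qs = 4(p − 19.5) + 8.
New equilibrium: buyers pay $35, suppliers receive $15.5, q = 70. (Wedge: pb − ps = 19.5.)
Burden on buyers: $12; on suppliers: $7.5. (They sum to $19.5.)
The less price-elastic side of the market bears the larger share of a per-unit tax.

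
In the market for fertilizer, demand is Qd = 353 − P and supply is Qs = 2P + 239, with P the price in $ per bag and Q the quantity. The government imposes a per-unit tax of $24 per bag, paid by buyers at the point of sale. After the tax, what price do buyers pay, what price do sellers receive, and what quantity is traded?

Buyers pay $54; sellers receive $30; quantity = 299.

Before the tax: set 353 − P = 2P + 239 → P* = $38, Q* = 315.
With the tax collected from buyers, demand (in seller-price terms) shifts: Qd = 353 − (P + 24).
Solving gives Q = 299 with buyers paying $54 and sellers receiving $30 (the $24 wedge).
The less price-elastic side of the market bears the larger share of a per-unit tax.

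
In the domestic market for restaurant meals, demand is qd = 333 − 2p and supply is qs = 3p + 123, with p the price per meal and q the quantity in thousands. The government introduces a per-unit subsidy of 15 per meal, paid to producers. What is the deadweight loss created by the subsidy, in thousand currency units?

Deadweight loss = 135 thousand.

Before the subsidy: set 333 − 2p = 3p + 123 → p* = 42, q* = 249.
With a per-unit subsidy paid to producers, each receives p + 15 per unit sold, so supply becomes qs = 3(p + 15) + 123.
Solving gives q = 267 with buyers paying 33 and producers receiving 48 (the 15 wedge).
Quantity rises by |ΔQ| = |249 − 267| = 18.
DWL = ½ · t · |ΔQ| = ½ · 15 · 18 = 135.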